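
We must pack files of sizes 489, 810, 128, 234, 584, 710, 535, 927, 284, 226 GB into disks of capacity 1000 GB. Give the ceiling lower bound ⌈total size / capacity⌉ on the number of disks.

Total size = 489 + 810 + 128 + 234 + 584 + 710 + 535 + 927 + 284 + 226 = 4927 GB.
⌈4927 / 1000⌉ = 5.

5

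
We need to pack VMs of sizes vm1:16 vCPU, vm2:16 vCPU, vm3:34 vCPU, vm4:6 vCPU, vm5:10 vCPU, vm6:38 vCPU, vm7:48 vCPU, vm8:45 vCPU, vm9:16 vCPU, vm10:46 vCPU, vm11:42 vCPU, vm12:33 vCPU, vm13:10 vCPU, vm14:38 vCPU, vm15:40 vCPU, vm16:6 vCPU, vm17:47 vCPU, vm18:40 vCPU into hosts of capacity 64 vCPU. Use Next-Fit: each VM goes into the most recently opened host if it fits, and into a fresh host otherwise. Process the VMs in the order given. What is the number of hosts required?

vm1 (16 vCPU) → host 1 (remaining 48 vCPU)
vm2 (16 vCPU) → host 1 (remaining 32 vCPU)
vm3 (34 vCPU) → host 2 (remaining 30 vCPU)
vm4 (6 vCPU) → host 2 (remaining 24 vCPU)
vm5 (10 vCPU) → host 2 (remaining 14 vCPU)
vm6 (38 vCPU) → host 3 (remaining 26 vCPU)
vm7 (48 vCPU) → host 4 (remaining 16 vCPU)
vm8 (45 vCPU) → host 5 (remaining 19 vCPU)
vm9 (16 vCPU) → host 5 (remaining 3 vCPU)
vm10 (46 vCPU) → host 6 (remaining 18 vCPU)
vm11 (42 vCPU) → host 7 (remaining 22 vCPU)
vm12 (33 vCPU) → host 8 (remaining 31 vCPU)
vm13 (10 vCPU) → host 8 (remaining 21 vCPU)
vm14 (38 vCPU) → host 9 (remaining 26 vCPU)
vm15 (40 vCPU) → host 10 (remaining 24 vCPU)
vm16 (6 vCPU) → host 10 (remaining 18 vCPU)
vm17 (47 vCPU) → host 11 (remaining 17 vCPU)
vm18 (40 vCPU) → host 12 (remaining 24 vCPU)

12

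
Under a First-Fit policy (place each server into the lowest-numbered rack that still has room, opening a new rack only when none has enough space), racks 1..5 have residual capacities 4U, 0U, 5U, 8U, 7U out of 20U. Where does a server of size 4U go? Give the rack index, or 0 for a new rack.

1

Racks with room: rack 1 (4U), rack 3 (5U), rack 4 (8U), rack 5 (7U).
The first with room is rack 1.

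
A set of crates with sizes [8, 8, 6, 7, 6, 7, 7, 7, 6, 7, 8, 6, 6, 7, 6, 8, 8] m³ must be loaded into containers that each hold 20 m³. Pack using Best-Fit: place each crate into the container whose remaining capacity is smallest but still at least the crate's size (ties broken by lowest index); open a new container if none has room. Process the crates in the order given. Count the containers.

8 m³ → container 1 (remaining 12 m³)
8 m³ → container 1 (remaining 4 m³)
6 m³ → container 2 (remaining 14 m³)
7 m³ → container 2 (remaining 7 m³)
6 m³ → container 2 (remaining 1 m³)
7 m³ → container 3 (remaining 13 m³)
7 m³ → container 3 (remaining 6 m³)
7 m³ → container 4 (remaining 13 m³)
6 m³ → container 3 (remaining 0 m³)
7 m³ → container 4 (remaining 6 m³)
8 m³ → container 5 (remaining 12 m³)
6 m³ → container 4 (remaining 0 m³)
6 m³ → container 5 (remaining 6 m³)
7 m³ → container 6 (remaining 13 m³)
6 m³ → container 5 (remaining 0 m³)
8 m³ → container 6 (remaining 5 m³)
8 m³ → container 7 (remaining 12 m³)

7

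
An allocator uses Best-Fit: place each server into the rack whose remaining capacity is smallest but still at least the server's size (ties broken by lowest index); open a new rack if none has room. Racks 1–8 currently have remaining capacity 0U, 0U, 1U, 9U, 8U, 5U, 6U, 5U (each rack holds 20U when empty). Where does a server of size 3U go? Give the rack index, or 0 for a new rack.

Racks with room: rack 4 (9U), rack 5 (8U), rack 6 (5U), rack 7 (6U), rack 8 (5U).
Tightest fit is rack 6 with 5U free.

6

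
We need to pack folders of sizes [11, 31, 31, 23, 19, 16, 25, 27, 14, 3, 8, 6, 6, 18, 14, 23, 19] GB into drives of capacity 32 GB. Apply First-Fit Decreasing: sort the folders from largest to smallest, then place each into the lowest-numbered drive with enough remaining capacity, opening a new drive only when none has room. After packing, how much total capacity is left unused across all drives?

Sorted descending: 31, 31, 27, 25, 23, 23, 19, 19, 18, 16, 14, 14, 11, 8, 6, 6, 3.
Put 31 GB in drive 1; 1 GB remain.
Put 31 GB in drive 2; 1 GB remain.
Put 27 GB in drive 3; 5 GB remain.
Put 25 GB in drive 4; 7 GB remain.
Put 23 GB in drive 5; 9 GB remain.
Put 23 GB in drive 6; 9 GB remain.
Put 19 GB in drive 7; 13 GB remain.
Put 19 GB in drive 8; 13 GB remain.
Put 18 GB in drive 9; 14 GB remain.
Put 16 GB in drive 10; 16 GB remain.
Put 14 GB in drive 9; 0 GB remain.
Put 14 GB in drive 10; 2 GB remain.
Put 11 GB in drive 7; 2 GB remain.
Put 8 GB in drive 5; 1 GB remain.
Put 6 GB in drive 4; 1 GB remain.
Put 6 GB in drive 6; 3 GB remain.
Put 3 GB in drive 3; 2 GB remain.
10 drives × 32 GB = 320 GB; used 294 GB; unused 26 GB.

26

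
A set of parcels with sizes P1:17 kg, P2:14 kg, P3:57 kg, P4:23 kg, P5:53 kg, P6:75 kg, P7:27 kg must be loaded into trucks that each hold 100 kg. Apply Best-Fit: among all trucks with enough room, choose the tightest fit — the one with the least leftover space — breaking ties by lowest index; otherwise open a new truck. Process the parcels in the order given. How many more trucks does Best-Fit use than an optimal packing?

1

Best-Fit: [17,14,57] [23,53] [75] [27] → 4 trucks.
Total size 266 kg; any packing needs at least ⌈266/100⌉ = 3 trucks.
An optimal packing achieves that bound: [75,23] [57,27,14] [53,17] → 3 trucks.
Excess: 4 − 3 = 1.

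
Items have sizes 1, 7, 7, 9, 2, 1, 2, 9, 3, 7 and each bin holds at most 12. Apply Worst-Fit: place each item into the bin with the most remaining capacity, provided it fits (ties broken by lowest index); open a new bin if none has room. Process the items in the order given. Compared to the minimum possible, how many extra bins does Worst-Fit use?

0

Worst-Fit: [1,7,1,2] [7,2,3] [9] [9] [7] → 5 bins.
5 items exceed 6 (half the capacity), and no two of those can share a bin, so at least 5 bins are needed.
So 5 is already optimal.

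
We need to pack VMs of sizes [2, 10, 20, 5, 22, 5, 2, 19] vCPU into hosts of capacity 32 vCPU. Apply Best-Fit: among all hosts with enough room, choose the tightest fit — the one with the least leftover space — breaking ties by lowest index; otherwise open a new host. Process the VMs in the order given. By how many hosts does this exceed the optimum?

Best-Fit: [2,10,20] [5,22,5] [2,19] → 3 hosts.
Total size 85 vCPU; any packing needs at least ⌈85/32⌉ = 3 hosts.
So 3 is already optimal.

0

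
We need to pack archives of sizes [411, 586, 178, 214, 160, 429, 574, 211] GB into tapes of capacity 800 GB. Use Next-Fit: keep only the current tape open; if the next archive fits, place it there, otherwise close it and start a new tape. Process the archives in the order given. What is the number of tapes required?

5 tapes

tape 1: place 411 GB, 389 GB left
tape 2: place 586 GB, 214 GB left
tape 2: place 178 GB, 36 GB left
tape 3: place 214 GB, 586 GB left
tape 3: place 160 GB, 426 GB left
tape 4: place 429 GB, 371 GB left
tape 5: place 574 GB, 226 GB left
tape 5: place 211 GB, 15 GB left
Final tapes: [411] [586,178] [214,160] [429] [574,211].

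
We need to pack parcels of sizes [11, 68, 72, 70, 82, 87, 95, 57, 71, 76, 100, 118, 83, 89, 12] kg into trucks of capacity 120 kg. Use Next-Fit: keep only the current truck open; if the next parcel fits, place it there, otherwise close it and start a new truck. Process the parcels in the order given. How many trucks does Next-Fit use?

13 trucks

Put 11 kg in truck 1; 109 kg remain.
Put 68 kg in truck 1; 41 kg remain.
Put 72 kg in truck 2; 48 kg remain.
Put 70 kg in truck 3; 50 kg remain.
Put 82 kg in truck 4; 38 kg remain.
Put 87 kg in truck 5; 33 kg remain.
Put 95 kg in truck 6; 25 kg remain.
Put 57 kg in truck 7; 63 kg remain.
Put 71 kg in truck 8; 49 kg remain.
Put 76 kg in truck 9; 44 kg remain.
Put 100 kg in truck 10; 20 kg remain.
Put 118 kg in truck 11; 2 kg remain.
Put 83 kg in truck 12; 37 kg remain.
Put 89 kg in truck 13; 31 kg remain.
Put 12 kg in truck 13; 19 kg remain.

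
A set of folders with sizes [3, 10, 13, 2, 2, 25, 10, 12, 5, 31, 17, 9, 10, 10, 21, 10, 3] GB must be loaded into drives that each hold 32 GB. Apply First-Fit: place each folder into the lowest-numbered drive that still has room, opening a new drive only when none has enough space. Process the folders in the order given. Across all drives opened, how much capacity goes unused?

31

Put 3 GB in drive 1; 29 GB remain.
Put 10 GB in drive 1; 19 GB remain.
Put 13 GB in drive 1; 6 GB remain.
Put 2 GB in drive 1; 4 GB remain.
Put 2 GB in drive 1; 2 GB remain.
Put 25 GB in drive 2; 7 GB remain.
Put 10 GB in drive 3; 22 GB remain.
Put 12 GB in drive 3; 10 GB remain.
Put 5 GB in drive 2; 2 GB remain.
Put 31 GB in drive 4; 1 GB remain.
Put 17 GB in drive 5; 15 GB remain.
Put 9 GB in drive 3; 1 GB remain.
Put 10 GB in drive 5; 5 GB remain.
Put 10 GB in drive 6; 22 GB remain.
Put 21 GB in drive 6; 1 GB remain.
Put 10 GB in drive 7; 22 GB remain.
Put 3 GB in drive 5; 2 GB remain.
7 drives × 32 GB = 224 GB; used 193 GB; unused 31 GB.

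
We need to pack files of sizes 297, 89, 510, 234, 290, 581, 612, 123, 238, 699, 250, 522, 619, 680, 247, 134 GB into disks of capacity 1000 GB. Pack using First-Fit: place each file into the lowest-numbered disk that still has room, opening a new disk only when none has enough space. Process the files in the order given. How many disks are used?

297 GB → disk 1 (remaining 703 GB)
89 GB → disk 1 (remaining 614 GB)
510 GB → disk 1 (remaining 104 GB)
234 GB → disk 2 (remaining 766 GB)
290 GB → disk 2 (remaining 476 GB)
581 GB → disk 3 (remaining 419 GB)
612 GB → disk 4 (remaining 388 GB)
123 GB → disk 2 (remaining 353 GB)
238 GB → disk 2 (remaining 115 GB)
699 GB → disk 5 (remaining 301 GB)
250 GB → disk 3 (remaining 169 GB)
522 GB → disk 6 (remaining 478 GB)
619 GB → disk 7 (remaining 381 GB)
680 GB → disk 8 (remaining 320 GB)
247 GB → disk 4 (remaining 141 GB)
134 GB → disk 3 (remaining 35 GB)
Final disks: [297,89,510] [234,290,123,238] [581,250,134] [612,247] [699] [522] [619] [680].

8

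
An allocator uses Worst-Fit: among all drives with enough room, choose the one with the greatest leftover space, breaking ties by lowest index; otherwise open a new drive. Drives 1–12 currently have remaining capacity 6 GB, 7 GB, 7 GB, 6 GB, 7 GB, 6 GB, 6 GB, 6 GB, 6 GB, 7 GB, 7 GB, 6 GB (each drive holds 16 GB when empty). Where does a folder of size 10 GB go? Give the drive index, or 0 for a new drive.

0

No drive has ≥ 10 GB free, so a new drive is opened.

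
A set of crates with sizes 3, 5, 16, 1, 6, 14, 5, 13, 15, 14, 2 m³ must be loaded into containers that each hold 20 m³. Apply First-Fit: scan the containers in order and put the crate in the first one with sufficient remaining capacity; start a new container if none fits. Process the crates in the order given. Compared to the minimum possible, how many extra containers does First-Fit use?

1

First-Fit: [3,5,1,6,5] [16,2] [14] [13] [15] [14] → 6 containers.
Total size 94 m³; any packing needs at least ⌈94/20⌉ = 5 containers.
An optimal packing achieves that bound: [16,3,1] [15,5] [14,6] [14,5] [13,2] → 5 containers.
Excess: 6 − 5 = 1.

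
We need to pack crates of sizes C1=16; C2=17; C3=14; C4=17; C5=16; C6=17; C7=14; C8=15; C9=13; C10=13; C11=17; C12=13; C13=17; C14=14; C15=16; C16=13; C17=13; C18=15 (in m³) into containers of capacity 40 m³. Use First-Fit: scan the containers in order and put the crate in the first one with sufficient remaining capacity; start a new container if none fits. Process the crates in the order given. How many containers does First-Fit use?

9

Put C1 (16 m³) in container 1; 24 m³ remain.
Put C2 (17 m³) in container 1; 7 m³ remain.
Put C3 (14 m³) in container 2; 26 m³ remain.
Put C4 (17 m³) in container 2; 9 m³ remain.
Put C5 (16 m³) in container 3; 24 m³ remain.
Put C6 (17 m³) in container 3; 7 m³ remain.
Put C7 (14 m³) in container 4; 26 m³ remain.
Put C8 (15 m³) in container 4; 11 m³ remain.
Put C9 (13 m³) in container 5; 27 m³ remain.
Put C10 (13 m³) in container 5; 14 m³ remain.
Put C11 (17 m³) in container 6; 23 m³ remain.
Put C12 (13 m³) in container 5; 1 m³ remain.
Put C13 (17 m³) in container 6; 6 m³ remain.
Put C14 (14 m³) in container 7; 26 m³ remain.
Put C15 (16 m³) in container 7; 10 m³ remain.
Put C16 (13 m³) in container 8; 27 m³ remain.
Put C17 (13 m³) in container 8; 14 m³ remain.
Put C18 (15 m³) in container 9; 25 m³ remain.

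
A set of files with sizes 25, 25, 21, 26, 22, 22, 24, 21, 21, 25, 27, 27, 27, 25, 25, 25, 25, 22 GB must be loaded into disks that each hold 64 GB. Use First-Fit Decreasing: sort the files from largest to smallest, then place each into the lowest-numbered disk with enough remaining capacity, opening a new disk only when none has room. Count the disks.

9

Sorted descending: 27, 27, 27, 26, 25, 25, 25, 25, 25, 25, 25, 24, 22, 22, 22, 21, 21, 21.
disk 1: place 27 GB, 37 GB left
disk 1: place 27 GB, 10 GB left
disk 2: place 27 GB, 37 GB left
disk 2: place 26 GB, 11 GB left
disk 3: place 25 GB, 39 GB left
disk 3: place 25 GB, 14 GB left
disk 4: place 25 GB, 39 GB left
disk 4: place 25 GB, 14 GB left
disk 5: place 25 GB, 39 GB left
disk 5: place 25 GB, 14 GB left
disk 6: place 25 GB, 39 GB left
disk 6: place 24 GB, 15 GB left
disk 7: place 22 GB, 42 GB left
disk 7: place 22 GB, 20 GB left
disk 8: place 22 GB, 42 GB left
disk 8: place 21 GB, 21 GB left
disk 8: place 21 GB, 0 GB left
disk 9: place 21 GB, 43 GB left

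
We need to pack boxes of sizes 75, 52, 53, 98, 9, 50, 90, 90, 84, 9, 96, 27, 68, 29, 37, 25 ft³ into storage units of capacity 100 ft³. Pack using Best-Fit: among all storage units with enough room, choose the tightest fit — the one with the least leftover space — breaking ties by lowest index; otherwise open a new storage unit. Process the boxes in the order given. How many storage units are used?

10

Put 75 ft³ in storage unit 1; 25 ft³ remain.
Put 52 ft³ in storage unit 2; 48 ft³ remain.
Put 53 ft³ in storage unit 3; 47 ft³ remain.
Put 98 ft³ in storage unit 4; 2 ft³ remain.
Put 9 ft³ in storage unit 1; 16 ft³ remain.
Put 50 ft³ in storage unit 5; 50 ft³ remain.
Put 90 ft³ in storage unit 6; 10 ft³ remain.
Put 90 ft³ in storage unit 7; 10 ft³ remain.
Put 84 ft³ in storage unit 8; 16 ft³ remain.
Put 9 ft³ in storage unit 6; 1 ft³ remain.
Put 96 ft³ in storage unit 9; 4 ft³ remain.
Put 27 ft³ in storage unit 3; 20 ft³ remain.
Put 68 ft³ in storage unit 10; 32 ft³ remain.
Put 29 ft³ in storage unit 10; 3 ft³ remain.
Put 37 ft³ in storage unit 2; 11 ft³ remain.
Put 25 ft³ in storage unit 5; 25 ft³ remain.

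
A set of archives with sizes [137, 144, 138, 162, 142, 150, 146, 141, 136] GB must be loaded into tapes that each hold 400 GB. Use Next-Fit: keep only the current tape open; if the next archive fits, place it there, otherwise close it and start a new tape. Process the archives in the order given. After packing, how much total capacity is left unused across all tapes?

tape 1: place 137 GB, 263 GB left
tape 1: place 144 GB, 119 GB left
tape 2: place 138 GB, 262 GB left
tape 2: place 162 GB, 100 GB left
tape 3: place 142 GB, 258 GB left
tape 3: place 150 GB, 108 GB left
tape 4: place 146 GB, 254 GB left
tape 4: place 141 GB, 113 GB left
tape 5: place 136 GB, 264 GB left
5 tapes × 400 GB = 2000 GB; used 1296 GB; unused 704 GB.

704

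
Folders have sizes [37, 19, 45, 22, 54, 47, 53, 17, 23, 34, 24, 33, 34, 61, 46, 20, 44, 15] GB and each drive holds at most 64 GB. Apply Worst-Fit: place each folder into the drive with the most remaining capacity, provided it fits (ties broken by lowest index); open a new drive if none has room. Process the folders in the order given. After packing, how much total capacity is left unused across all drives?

140

37 GB → drive 1 (remaining 27 GB)
19 GB → drive 1 (remaining 8 GB)
45 GB → drive 2 (remaining 19 GB)
22 GB → drive 3 (remaining 42 GB)
54 GB → drive 4 (remaining 10 GB)
47 GB → drive 5 (remaining 17 GB)
53 GB → drive 6 (remaining 11 GB)
17 GB → drive 3 (remaining 25 GB)
23 GB → drive 3 (remaining 2 GB)
34 GB → drive 7 (remaining 30 GB)
24 GB → drive 7 (remaining 6 GB)
33 GB → drive 8 (remaining 31 GB)
34 GB → drive 9 (remaining 30 GB)
61 GB → drive 10 (remaining 3 GB)
46 GB → drive 11 (remaining 18 GB)
20 GB → drive 8 (remaining 11 GB)
44 GB → drive 12 (remaining 20 GB)
15 GB → drive 9 (remaining 15 GB)
12 drives × 64 GB = 768 GB; used 628 GB; unused 140 GB.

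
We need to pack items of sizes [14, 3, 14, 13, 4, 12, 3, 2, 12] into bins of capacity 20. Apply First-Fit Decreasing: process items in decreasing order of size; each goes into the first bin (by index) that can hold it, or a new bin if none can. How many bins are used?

5

Sorted descending: 14, 14, 13, 12, 12, 4, 3, 3, 2.
bin 1: place 14, 6 left
bin 2: place 14, 6 left
bin 3: place 13, 7 left
bin 4: place 12, 8 left
bin 5: place 12, 8 left
bin 1: place 4, 2 left
bin 2: place 3, 3 left
bin 2: place 3, 0 left
bin 1: place 2, 0 left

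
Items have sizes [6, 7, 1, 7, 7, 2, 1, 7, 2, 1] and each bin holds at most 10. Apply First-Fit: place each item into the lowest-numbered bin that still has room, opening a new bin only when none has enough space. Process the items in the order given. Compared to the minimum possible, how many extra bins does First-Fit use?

0

First-Fit: [6,1,2,1] [7,2,1] [7] [7] [7] → 5 bins.
Total size 41; any packing needs at least ⌈41/10⌉ = 5 bins.
So 5 is already optimal.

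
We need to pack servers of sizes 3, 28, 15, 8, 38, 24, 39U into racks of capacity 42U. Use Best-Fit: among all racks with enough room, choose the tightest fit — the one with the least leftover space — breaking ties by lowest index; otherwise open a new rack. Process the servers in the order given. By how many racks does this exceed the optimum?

0

Best-Fit: [3,28,8] [15,24] [38] [39] → 4 racks.
Total size 155U; any packing needs at least ⌈155/42⌉ = 4 racks.
So 4 is already optimal.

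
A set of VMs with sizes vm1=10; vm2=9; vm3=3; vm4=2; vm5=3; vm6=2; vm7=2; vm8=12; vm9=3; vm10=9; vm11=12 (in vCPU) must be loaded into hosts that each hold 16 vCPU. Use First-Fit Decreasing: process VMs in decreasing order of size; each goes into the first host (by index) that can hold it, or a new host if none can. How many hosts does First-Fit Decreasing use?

Sorted descending: 12, 12, 10, 9, 9, 3, 3, 3, 2, 2, 2.
12 vCPU → host 1 (remaining 4 vCPU)
12 vCPU → host 2 (remaining 4 vCPU)
10 vCPU → host 3 (remaining 6 vCPU)
9 vCPU → host 4 (remaining 7 vCPU)
9 vCPU → host 5 (remaining 7 vCPU)
3 vCPU → host 1 (remaining 1 vCPU)
3 vCPU → host 2 (remaining 1 vCPU)
3 vCPU → host 3 (remaining 3 vCPU)
2 vCPU → host 3 (remaining 1 vCPU)
2 vCPU → host 4 (remaining 5 vCPU)
2 vCPU → host 4 (remaining 3 vCPU)

5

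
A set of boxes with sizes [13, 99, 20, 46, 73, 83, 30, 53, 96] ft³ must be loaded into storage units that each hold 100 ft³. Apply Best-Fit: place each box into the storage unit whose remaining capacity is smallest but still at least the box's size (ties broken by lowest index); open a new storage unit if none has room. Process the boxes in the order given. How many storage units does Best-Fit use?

13 ft³ → storage unit 1 (remaining 87 ft³)
99 ft³ → storage unit 2 (remaining 1 ft³)
20 ft³ → storage unit 1 (remaining 67 ft³)
46 ft³ → storage unit 1 (remaining 21 ft³)
73 ft³ → storage unit 3 (remaining 27 ft³)
83 ft³ → storage unit 4 (remaining 17 ft³)
30 ft³ → storage unit 5 (remaining 70 ft³)
53 ft³ → storage unit 5 (remaining 17 ft³)
96 ft³ → storage unit 6 (remaining 4 ft³)

6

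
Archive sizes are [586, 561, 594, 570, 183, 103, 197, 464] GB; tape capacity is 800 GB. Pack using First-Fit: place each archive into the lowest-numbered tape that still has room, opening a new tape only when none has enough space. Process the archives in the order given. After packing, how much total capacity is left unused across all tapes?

742

586 GB → tape 1 (remaining 214 GB)
561 GB → tape 2 (remaining 239 GB)
594 GB → tape 3 (remaining 206 GB)
570 GB → tape 4 (remaining 230 GB)
183 GB → tape 1 (remaining 31 GB)
103 GB → tape 2 (remaining 136 GB)
197 GB → tape 3 (remaining 9 GB)
464 GB → tape 5 (remaining 336 GB)
5 tapes × 800 GB = 4000 GB; used 3258 GB; unused 742 GB.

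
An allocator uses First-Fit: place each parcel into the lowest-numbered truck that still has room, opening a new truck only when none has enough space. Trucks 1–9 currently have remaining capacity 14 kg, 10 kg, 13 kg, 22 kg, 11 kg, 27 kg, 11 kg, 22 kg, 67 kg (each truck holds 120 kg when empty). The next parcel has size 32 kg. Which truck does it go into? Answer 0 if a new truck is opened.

9

Trucks with room: truck 9 (67 kg).
The first with room is truck 9.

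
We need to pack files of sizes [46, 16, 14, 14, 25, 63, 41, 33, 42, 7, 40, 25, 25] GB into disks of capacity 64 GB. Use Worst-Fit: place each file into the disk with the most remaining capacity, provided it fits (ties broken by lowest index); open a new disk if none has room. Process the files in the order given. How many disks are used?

8

disk 1: place 46 GB, 18 GB left
disk 1: place 16 GB, 2 GB left
disk 2: place 14 GB, 50 GB left
disk 2: place 14 GB, 36 GB left
disk 2: place 25 GB, 11 GB left
disk 3: place 63 GB, 1 GB left
disk 4: place 41 GB, 23 GB left
disk 5: place 33 GB, 31 GB left
disk 6: place 42 GB, 22 GB left
disk 5: place 7 GB, 24 GB left
disk 7: place 40 GB, 24 GB left
disk 8: place 25 GB, 39 GB left
disk 8: place 25 GB, 14 GB left
Final disks: [46,16] [14,14,25] [63] [41] [33,7] [42] [40] [25,25].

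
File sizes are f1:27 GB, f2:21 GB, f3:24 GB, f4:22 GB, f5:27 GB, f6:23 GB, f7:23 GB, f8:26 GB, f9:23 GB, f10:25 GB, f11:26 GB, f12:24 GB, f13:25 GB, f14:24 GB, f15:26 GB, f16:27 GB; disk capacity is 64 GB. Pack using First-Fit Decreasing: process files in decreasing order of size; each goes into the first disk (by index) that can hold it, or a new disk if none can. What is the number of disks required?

Sorted descending: 27, 27, 27, 26, 26, 26, 25, 25, 24, 24, 24, 23, 23, 23, 22, 21.
disk 1: place 27 GB, 37 GB left
disk 1: place 27 GB, 10 GB left
disk 2: place 27 GB, 37 GB left
disk 2: place 26 GB, 11 GB left
disk 3: place 26 GB, 38 GB left
disk 3: place 26 GB, 12 GB left
disk 4: place 25 GB, 39 GB left
disk 4: place 25 GB, 14 GB left
disk 5: place 24 GB, 40 GB left
disk 5: place 24 GB, 16 GB left
disk 6: place 24 GB, 40 GB left
disk 6: place 23 GB, 17 GB left
disk 7: place 23 GB, 41 GB left
disk 7: place 23 GB, 18 GB left
disk 8: place 22 GB, 42 GB left
disk 8: place 21 GB, 21 GB left

8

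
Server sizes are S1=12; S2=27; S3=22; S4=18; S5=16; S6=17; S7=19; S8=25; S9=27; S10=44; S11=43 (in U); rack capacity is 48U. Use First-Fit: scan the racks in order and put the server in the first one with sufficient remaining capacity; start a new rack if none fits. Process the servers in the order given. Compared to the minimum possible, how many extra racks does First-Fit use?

First-Fit: [12,27] [22,18] [16,17] [19,25] [27] [44] [43] → 7 racks.
Total size 270U; any packing needs at least ⌈270/48⌉ = 6 racks.
An optimal packing achieves that bound: [44] [43] [27,19] [27,18] [25,22] [17,16,12] → 6 racks.
Excess: 7 − 6 = 1.

1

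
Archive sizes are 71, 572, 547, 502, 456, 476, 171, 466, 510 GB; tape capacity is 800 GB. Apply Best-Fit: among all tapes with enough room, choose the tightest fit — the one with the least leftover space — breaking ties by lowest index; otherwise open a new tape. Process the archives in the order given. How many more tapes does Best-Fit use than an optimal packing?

0

Best-Fit: [71,572] [547,171] [502] [456] [476] [466] [510] → 7 tapes.
7 archives exceed 400 GB (half the capacity), and no two of those can share a tape, so at least 7 tapes are needed.
So 7 is already optimal.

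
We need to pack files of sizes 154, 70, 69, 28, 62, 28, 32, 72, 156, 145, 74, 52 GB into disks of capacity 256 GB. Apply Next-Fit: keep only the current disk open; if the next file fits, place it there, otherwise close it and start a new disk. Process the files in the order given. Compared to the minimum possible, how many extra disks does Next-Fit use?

1

Next-Fit: [154,70] [69,28,62,28,32] [72,156] [145,74] [52] → 5 disks.
Total size 942 GB; any packing needs at least ⌈942/256⌉ = 4 disks.
An optimal packing achieves that bound: [156,74] [154,72,28] [145,70,32] [69,62,52,28] → 4 disks.
Excess: 5 − 4 = 1.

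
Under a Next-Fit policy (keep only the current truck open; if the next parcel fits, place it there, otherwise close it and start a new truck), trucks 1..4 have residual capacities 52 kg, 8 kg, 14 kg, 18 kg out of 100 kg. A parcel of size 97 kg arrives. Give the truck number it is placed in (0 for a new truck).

0

Next-Fit only looks at truck 4, which has 18 kg free.
97 kg does not fit, so a new truck is opened.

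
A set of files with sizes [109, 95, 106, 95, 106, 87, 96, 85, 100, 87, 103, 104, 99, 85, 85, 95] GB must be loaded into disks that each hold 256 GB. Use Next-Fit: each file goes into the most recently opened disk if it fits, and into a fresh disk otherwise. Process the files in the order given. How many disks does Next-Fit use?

8

109 GB → disk 1 (remaining 147 GB)
95 GB → disk 1 (remaining 52 GB)
106 GB → disk 2 (remaining 150 GB)
95 GB → disk 2 (remaining 55 GB)
106 GB → disk 3 (remaining 150 GB)
87 GB → disk 3 (remaining 63 GB)
96 GB → disk 4 (remaining 160 GB)
85 GB → disk 4 (remaining 75 GB)
100 GB → disk 5 (remaining 156 GB)
87 GB → disk 5 (remaining 69 GB)
103 GB → disk 6 (remaining 153 GB)
104 GB → disk 6 (remaining 49 GB)
99 GB → disk 7 (remaining 157 GB)
85 GB → disk 7 (remaining 72 GB)
85 GB → disk 8 (remaining 171 GB)
95 GB → disk 8 (remaining 76 GB)
Final disks: [109,95] [106,95] [106,87] [96,85] [100,87] [103,104] [99,85] [85,95].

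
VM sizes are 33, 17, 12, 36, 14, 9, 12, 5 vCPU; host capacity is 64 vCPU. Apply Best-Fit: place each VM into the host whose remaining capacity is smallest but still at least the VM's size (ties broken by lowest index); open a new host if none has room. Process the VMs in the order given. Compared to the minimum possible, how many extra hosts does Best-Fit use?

0

Best-Fit: [33,17,12] [36,14,9,5] [12] → 3 hosts.
Total size 138 vCPU; any packing needs at least ⌈138/64⌉ = 3 hosts.
So 3 is already optimal.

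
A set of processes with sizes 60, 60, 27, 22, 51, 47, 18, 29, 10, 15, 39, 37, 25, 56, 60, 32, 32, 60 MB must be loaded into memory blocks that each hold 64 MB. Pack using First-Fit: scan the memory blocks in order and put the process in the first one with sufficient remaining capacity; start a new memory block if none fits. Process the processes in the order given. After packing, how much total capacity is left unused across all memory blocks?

memory block 1: place 60 MB, 4 MB left
memory block 2: place 60 MB, 4 MB left
memory block 3: place 27 MB, 37 MB left
memory block 3: place 22 MB, 15 MB left
memory block 4: place 51 MB, 13 MB left
memory block 5: place 47 MB, 17 MB left
memory block 6: place 18 MB, 46 MB left
memory block 6: place 29 MB, 17 MB left
memory block 3: place 10 MB, 5 MB left
memory block 5: place 15 MB, 2 MB left
memory block 7: place 39 MB, 25 MB left
memory block 8: place 37 MB, 27 MB left
memory block 7: place 25 MB, 0 MB left
memory block 9: place 56 MB, 8 MB left
memory block 10: place 60 MB, 4 MB left
memory block 11: place 32 MB, 32 MB left
memory block 11: place 32 MB, 0 MB left
memory block 12: place 60 MB, 4 MB left
12 memory blocks × 64 MB = 768 MB; used 680 MB; unused 88 MB.

88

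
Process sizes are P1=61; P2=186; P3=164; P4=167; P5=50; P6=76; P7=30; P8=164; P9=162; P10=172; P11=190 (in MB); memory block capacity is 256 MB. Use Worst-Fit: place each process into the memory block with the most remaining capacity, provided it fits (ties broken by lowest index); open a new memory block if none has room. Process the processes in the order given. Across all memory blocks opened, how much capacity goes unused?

Put P1 (61 MB) in memory block 1; 195 MB remain.
Put P2 (186 MB) in memory block 1; 9 MB remain.
Put P3 (164 MB) in memory block 2; 92 MB remain.
Put P4 (167 MB) in memory block 3; 89 MB remain.
Put P5 (50 MB) in memory block 2; 42 MB remain.
Put P6 (76 MB) in memory block 3; 13 MB remain.
Put P7 (30 MB) in memory block 2; 12 MB remain.
Put P8 (164 MB) in memory block 4; 92 MB remain.
Put P9 (162 MB) in memory block 5; 94 MB remain.
Put P10 (172 MB) in memory block 6; 84 MB remain.
Put P11 (190 MB) in memory block 7; 66 MB remain.
7 memory blocks × 256 MB = 1792 MB; used 1422 MB; unused 370 MB.

370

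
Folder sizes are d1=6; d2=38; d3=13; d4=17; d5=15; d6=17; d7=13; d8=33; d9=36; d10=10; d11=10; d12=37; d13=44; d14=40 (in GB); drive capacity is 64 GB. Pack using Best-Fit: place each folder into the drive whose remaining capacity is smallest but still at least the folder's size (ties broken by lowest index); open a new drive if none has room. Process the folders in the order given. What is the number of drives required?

7

Put d1 (6 GB) in drive 1; 58 GB remain.
Put d2 (38 GB) in drive 1; 20 GB remain.
Put d3 (13 GB) in drive 1; 7 GB remain.
Put d4 (17 GB) in drive 2; 47 GB remain.
Put d5 (15 GB) in drive 2; 32 GB remain.
Put d6 (17 GB) in drive 2; 15 GB remain.
Put d7 (13 GB) in drive 2; 2 GB remain.
Put d8 (33 GB) in drive 3; 31 GB remain.
Put d9 (36 GB) in drive 4; 28 GB remain.
Put d10 (10 GB) in drive 4; 18 GB remain.
Put d11 (10 GB) in drive 4; 8 GB remain.
Put d12 (37 GB) in drive 5; 27 GB remain.
Put d13 (44 GB) in drive 6; 20 GB remain.
Put d14 (40 GB) in drive 7; 24 GB remain.
Final drives: [6,38,13] [17,15,17,13] [33] [36,10,10] [37] [44] [40].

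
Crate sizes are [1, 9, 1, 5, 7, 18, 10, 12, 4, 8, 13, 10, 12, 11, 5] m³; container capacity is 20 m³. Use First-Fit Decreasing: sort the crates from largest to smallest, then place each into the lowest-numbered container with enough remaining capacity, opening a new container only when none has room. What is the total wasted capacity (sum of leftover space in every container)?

Sorted descending: 18, 13, 12, 12, 11, 10, 10, 9, 8, 7, 5, 5, 4, 1, 1.
container 1: place 18 m³, 2 m³ left
container 2: place 13 m³, 7 m³ left
container 3: place 12 m³, 8 m³ left
container 4: place 12 m³, 8 m³ left
container 5: place 11 m³, 9 m³ left
container 6: place 10 m³, 10 m³ left
container 6: place 10 m³, 0 m³ left
container 5: place 9 m³, 0 m³ left
container 3: place 8 m³, 0 m³ left
container 2: place 7 m³, 0 m³ left
container 4: place 5 m³, 3 m³ left
container 7: place 5 m³, 15 m³ left
container 7: place 4 m³, 11 m³ left
container 1: place 1 m³, 1 m³ left
container 1: place 1 m³, 0 m³ left
7 containers × 20 m³ = 140 m³; used 126 m³; unused 14 m³.

14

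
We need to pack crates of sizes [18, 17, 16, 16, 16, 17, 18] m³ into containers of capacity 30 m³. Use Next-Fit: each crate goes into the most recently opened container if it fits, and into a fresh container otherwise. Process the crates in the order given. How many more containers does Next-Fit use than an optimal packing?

0

Next-Fit: [18] [17] [16] [16] [16] [17] [18] → 7 containers.
7 crates exceed 15 m³ (half the capacity), and no two of those can share a container, so at least 7 containers are needed.
So 7 is already optimal.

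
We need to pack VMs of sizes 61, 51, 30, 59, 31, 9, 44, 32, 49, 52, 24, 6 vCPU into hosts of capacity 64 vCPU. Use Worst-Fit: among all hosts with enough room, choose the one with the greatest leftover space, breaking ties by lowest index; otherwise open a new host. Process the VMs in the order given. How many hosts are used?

8

host 1: place 61 vCPU, 3 vCPU left
host 2: place 51 vCPU, 13 vCPU left
host 3: place 30 vCPU, 34 vCPU left
host 4: place 59 vCPU, 5 vCPU left
host 3: place 31 vCPU, 3 vCPU left
host 2: place 9 vCPU, 4 vCPU left
host 5: place 44 vCPU, 20 vCPU left
host 6: place 32 vCPU, 32 vCPU left
host 7: place 49 vCPU, 15 vCPU left
host 8: place 52 vCPU, 12 vCPU left
host 6: place 24 vCPU, 8 vCPU left
host 5: place 6 vCPU, 14 vCPU left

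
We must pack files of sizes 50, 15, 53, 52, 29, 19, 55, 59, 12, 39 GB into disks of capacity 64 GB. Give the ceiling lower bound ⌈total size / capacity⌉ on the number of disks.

Total size = 50 + 15 + 53 + 52 + 29 + 19 + 55 + 59 + 12 + 39 = 383 GB.
⌈383 / 64⌉ = 6.

6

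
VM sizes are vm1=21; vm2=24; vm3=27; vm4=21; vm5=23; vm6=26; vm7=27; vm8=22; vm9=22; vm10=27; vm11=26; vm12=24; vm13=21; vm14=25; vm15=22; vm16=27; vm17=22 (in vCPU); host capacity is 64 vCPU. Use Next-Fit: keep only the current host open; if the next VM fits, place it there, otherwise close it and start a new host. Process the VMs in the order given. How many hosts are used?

vm1 (21 vCPU) → host 1 (remaining 43 vCPU)
vm2 (24 vCPU) → host 1 (remaining 19 vCPU)
vm3 (27 vCPU) → host 2 (remaining 37 vCPU)
vm4 (21 vCPU) → host 2 (remaining 16 vCPU)
vm5 (23 vCPU) → host 3 (remaining 41 vCPU)
vm6 (26 vCPU) → host 3 (remaining 15 vCPU)
vm7 (27 vCPU) → host 4 (remaining 37 vCPU)
vm8 (22 vCPU) → host 4 (remaining 15 vCPU)
vm9 (22 vCPU) → host 5 (remaining 42 vCPU)
vm10 (27 vCPU) → host 5 (remaining 15 vCPU)
vm11 (26 vCPU) → host 6 (remaining 38 vCPU)
vm12 (24 vCPU) → host 6 (remaining 14 vCPU)
vm13 (21 vCPU) → host 7 (remaining 43 vCPU)
vm14 (25 vCPU) → host 7 (remaining 18 vCPU)
vm15 (22 vCPU) → host 8 (remaining 42 vCPU)
vm16 (27 vCPU) → host 8 (remaining 15 vCPU)
vm17 (22 vCPU) → host 9 (remaining 42 vCPU)
Final hosts: [21,24] [27,21] [23,26] [27,22] [22,27] [26,24] [21,25] [22,27] [22].

9 hosts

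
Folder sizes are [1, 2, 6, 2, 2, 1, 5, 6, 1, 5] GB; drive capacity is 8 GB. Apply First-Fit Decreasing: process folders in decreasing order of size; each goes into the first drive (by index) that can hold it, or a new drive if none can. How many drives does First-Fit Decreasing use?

Sorted descending: 6, 6, 5, 5, 2, 2, 2, 1, 1, 1.
6 GB → drive 1 (remaining 2 GB)
6 GB → drive 2 (remaining 2 GB)
5 GB → drive 3 (remaining 3 GB)
5 GB → drive 4 (remaining 3 GB)
2 GB → drive 1 (remaining 0 GB)
2 GB → drive 2 (remaining 0 GB)
2 GB → drive 3 (remaining 1 GB)
1 GB → drive 3 (remaining 0 GB)
1 GB → drive 4 (remaining 2 GB)
1 GB → drive 4 (remaining 1 GB)
Final drives: [6,2] [6,2] [5,2,1] [5,1,1].

4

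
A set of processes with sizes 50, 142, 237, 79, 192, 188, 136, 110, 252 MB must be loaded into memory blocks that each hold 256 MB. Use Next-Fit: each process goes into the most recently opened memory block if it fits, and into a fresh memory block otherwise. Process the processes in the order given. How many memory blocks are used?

7

Put 50 MB in memory block 1; 206 MB remain.
Put 142 MB in memory block 1; 64 MB remain.
Put 237 MB in memory block 2; 19 MB remain.
Put 79 MB in memory block 3; 177 MB remain.
Put 192 MB in memory block 4; 64 MB remain.
Put 188 MB in memory block 5; 68 MB remain.
Put 136 MB in memory block 6; 120 MB remain.
Put 110 MB in memory block 6; 10 MB remain.
Put 252 MB in memory block 7; 4 MB remain.
Final memory blocks: [50,142] [237] [79] [192] [188] [136,110] [252].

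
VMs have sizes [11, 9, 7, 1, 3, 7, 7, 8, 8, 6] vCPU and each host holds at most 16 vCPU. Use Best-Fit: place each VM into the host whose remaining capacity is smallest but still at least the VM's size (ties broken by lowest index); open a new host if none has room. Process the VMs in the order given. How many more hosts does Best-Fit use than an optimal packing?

Best-Fit: [11,1,3] [9,7] [7,7] [8,8] [6] → 5 hosts.
Total size 67 vCPU; any packing needs at least ⌈67/16⌉ = 5 hosts.
So 5 is already optimal.

0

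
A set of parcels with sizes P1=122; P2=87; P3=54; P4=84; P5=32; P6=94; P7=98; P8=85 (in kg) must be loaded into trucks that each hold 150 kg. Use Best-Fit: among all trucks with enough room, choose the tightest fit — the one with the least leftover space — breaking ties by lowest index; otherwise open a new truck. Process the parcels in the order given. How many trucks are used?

6

P1 (122 kg) → truck 1 (remaining 28 kg)
P2 (87 kg) → truck 2 (remaining 63 kg)
P3 (54 kg) → truck 2 (remaining 9 kg)
P4 (84 kg) → truck 3 (remaining 66 kg)
P5 (32 kg) → truck 3 (remaining 34 kg)
P6 (94 kg) → truck 4 (remaining 56 kg)
P7 (98 kg) → truck 5 (remaining 52 kg)
P8 (85 kg) → truck 6 (remaining 65 kg)
Final trucks: [122] [87,54] [84,32] [94] [98] [85].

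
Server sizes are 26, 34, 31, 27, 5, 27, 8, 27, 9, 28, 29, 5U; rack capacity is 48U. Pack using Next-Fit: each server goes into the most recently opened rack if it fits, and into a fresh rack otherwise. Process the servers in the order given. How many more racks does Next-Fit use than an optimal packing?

0

Next-Fit: [26] [34] [31] [27,5] [27,8] [27,9] [28] [29,5] → 8 racks.
8 servers exceed 24U (half the capacity), and no two of those can share a rack, so at least 8 racks are needed.
So 8 is already optimal.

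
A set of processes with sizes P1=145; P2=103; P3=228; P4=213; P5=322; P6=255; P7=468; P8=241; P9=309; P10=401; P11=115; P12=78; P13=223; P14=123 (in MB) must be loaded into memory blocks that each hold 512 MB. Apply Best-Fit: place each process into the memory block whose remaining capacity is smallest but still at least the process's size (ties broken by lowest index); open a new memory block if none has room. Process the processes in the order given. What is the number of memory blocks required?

memory block 1: place P1 (145 MB), 367 MB left
memory block 1: place P2 (103 MB), 264 MB left
memory block 1: place P3 (228 MB), 36 MB left
memory block 2: place P4 (213 MB), 299 MB left
memory block 3: place P5 (322 MB), 190 MB left
memory block 2: place P6 (255 MB), 44 MB left
memory block 4: place P7 (468 MB), 44 MB left
memory block 5: place P8 (241 MB), 271 MB left
memory block 6: place P9 (309 MB), 203 MB left
memory block 7: place P10 (401 MB), 111 MB left
memory block 3: place P11 (115 MB), 75 MB left
memory block 7: place P12 (78 MB), 33 MB left
memory block 5: place P13 (223 MB), 48 MB left
memory block 6: place P14 (123 MB), 80 MB left

7 memory blocks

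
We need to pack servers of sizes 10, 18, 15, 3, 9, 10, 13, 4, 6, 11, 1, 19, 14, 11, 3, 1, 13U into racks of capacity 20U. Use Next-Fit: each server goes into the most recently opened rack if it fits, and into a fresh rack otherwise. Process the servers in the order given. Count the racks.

10U → rack 1 (remaining 10U)
18U → rack 2 (remaining 2U)
15U → rack 3 (remaining 5U)
3U → rack 3 (remaining 2U)
9U → rack 4 (remaining 11U)
10U → rack 4 (remaining 1U)
13U → rack 5 (remaining 7U)
4U → rack 5 (remaining 3U)
6U → rack 6 (remaining 14U)
11U → rack 6 (remaining 3U)
1U → rack 6 (remaining 2U)
19U → rack 7 (remaining 1U)
14U → rack 8 (remaining 6U)
11U → rack 9 (remaining 9U)
3U → rack 9 (remaining 6U)
1U → rack 9 (remaining 5U)
13U → rack 10 (remaining 7U)
Final racks: [10] [18] [15,3] [9,10] [13,4] [6,11,1] [19] [14] [11,3,1] [13].

10 racks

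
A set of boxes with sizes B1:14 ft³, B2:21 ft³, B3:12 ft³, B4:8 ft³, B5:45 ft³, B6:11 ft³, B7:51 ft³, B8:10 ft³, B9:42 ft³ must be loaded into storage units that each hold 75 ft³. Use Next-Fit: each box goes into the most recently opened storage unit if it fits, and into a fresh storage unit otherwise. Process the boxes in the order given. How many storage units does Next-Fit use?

4 storage units

B1 (14 ft³) → storage unit 1 (remaining 61 ft³)
B2 (21 ft³) → storage unit 1 (remaining 40 ft³)
B3 (12 ft³) → storage unit 1 (remaining 28 ft³)
B4 (8 ft³) → storage unit 1 (remaining 20 ft³)
B5 (45 ft³) → storage unit 2 (remaining 30 ft³)
B6 (11 ft³) → storage unit 2 (remaining 19 ft³)
B7 (51 ft³) → storage unit 3 (remaining 24 ft³)
B8 (10 ft³) → storage unit 3 (remaining 14 ft³)
B9 (42 ft³) → storage unit 4 (remaining 33 ft³)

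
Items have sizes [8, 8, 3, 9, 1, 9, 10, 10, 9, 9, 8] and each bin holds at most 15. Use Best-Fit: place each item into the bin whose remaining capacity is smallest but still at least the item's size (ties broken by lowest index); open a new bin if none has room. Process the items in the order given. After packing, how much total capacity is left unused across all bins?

51

8 → bin 1 (remaining 7)
8 → bin 2 (remaining 7)
3 → bin 1 (remaining 4)
9 → bin 3 (remaining 6)
1 → bin 1 (remaining 3)
9 → bin 4 (remaining 6)
10 → bin 5 (remaining 5)
10 → bin 6 (remaining 5)
9 → bin 7 (remaining 6)
9 → bin 8 (remaining 6)
8 → bin 9 (remaining 7)
9 bins × 15 = 135; used 84; unused 51.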